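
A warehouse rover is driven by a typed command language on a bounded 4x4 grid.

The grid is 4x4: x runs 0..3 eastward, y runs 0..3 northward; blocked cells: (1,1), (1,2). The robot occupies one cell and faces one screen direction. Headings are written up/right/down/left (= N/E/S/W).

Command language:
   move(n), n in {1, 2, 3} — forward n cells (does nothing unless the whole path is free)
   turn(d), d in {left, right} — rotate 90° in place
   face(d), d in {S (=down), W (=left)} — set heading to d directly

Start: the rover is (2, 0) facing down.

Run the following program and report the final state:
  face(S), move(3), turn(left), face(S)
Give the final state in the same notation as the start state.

(2, 0) facing down

start: (2, 0) facing down
1. face(S) → (2, 0) facing down
2. move(3) → (2, 0) facing down
3. turn(left) → (2, 0) facing right
4. face(S) → (2, 0) facing down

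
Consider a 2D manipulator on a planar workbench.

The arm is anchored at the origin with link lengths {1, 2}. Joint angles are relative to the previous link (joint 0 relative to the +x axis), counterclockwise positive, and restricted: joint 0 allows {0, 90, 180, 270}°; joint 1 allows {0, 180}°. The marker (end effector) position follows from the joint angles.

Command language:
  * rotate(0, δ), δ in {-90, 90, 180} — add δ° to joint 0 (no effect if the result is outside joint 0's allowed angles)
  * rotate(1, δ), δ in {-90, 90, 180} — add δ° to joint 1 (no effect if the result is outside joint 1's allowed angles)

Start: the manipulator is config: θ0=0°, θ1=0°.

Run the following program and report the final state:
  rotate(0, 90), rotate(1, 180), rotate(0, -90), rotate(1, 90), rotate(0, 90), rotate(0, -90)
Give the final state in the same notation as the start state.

initial: config: θ0=0°, θ1=0°
[1] after rotate(0, 90): config: θ0=90°, θ1=0°
[2] after rotate(1, 180): config: θ0=90°, θ1=180°
[3] after rotate(0, -90): config: θ0=0°, θ1=180°
[4] after rotate(1, 90): config: θ0=0°, θ1=180°
[5] after rotate(0, 90): config: θ0=90°, θ1=180°
[6] after rotate(0, -90): config: θ0=0°, θ1=180°

config: θ0=0°, θ1=180°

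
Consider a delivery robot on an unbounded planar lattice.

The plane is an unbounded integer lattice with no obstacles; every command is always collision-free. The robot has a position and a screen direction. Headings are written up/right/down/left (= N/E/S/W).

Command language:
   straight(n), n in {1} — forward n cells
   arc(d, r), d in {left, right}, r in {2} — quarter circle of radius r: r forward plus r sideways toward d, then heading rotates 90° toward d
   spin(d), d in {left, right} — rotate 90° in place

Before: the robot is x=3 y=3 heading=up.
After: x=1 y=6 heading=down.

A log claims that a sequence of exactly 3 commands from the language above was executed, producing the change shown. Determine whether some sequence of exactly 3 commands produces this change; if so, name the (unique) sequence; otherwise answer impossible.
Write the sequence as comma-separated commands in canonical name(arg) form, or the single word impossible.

straight(1), arc(left, 2), spin(left)

key: position moved to (1,6) AND the heading swung to S — translation plus rotation needed
from: x=3 y=3 heading=up
step 1 (straight(1)): x=3 y=4 heading=up
step 2 (arc(left, 2)): x=1 y=6 heading=left
step 3 (spin(left)): x=1 y=6 heading=down
no rival 3-sequence matches.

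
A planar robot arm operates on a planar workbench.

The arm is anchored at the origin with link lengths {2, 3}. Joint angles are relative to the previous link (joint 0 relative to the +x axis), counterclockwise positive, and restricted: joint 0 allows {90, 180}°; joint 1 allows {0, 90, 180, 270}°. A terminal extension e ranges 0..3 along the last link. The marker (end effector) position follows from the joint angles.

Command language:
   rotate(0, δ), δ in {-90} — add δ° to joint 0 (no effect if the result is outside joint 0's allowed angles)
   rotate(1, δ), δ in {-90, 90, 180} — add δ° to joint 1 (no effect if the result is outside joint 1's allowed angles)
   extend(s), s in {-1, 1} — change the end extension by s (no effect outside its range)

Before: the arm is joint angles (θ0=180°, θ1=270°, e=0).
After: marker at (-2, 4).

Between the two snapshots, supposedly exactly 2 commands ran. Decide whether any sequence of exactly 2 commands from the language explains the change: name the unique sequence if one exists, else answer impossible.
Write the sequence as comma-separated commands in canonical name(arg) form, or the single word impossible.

key: order matters: swapping extend(-1) and extend(1) lands elsewhere
start: joint angles (θ0=180°, θ1=270°, e=0)
step 1 (extend(-1)): joint angles (θ0=180°, θ1=270°, e=0)
step 2 (extend(1)): joint angles (θ0=180°, θ1=270°, e=1)
no rival 2-sequence matches.

extend(-1), extend(1)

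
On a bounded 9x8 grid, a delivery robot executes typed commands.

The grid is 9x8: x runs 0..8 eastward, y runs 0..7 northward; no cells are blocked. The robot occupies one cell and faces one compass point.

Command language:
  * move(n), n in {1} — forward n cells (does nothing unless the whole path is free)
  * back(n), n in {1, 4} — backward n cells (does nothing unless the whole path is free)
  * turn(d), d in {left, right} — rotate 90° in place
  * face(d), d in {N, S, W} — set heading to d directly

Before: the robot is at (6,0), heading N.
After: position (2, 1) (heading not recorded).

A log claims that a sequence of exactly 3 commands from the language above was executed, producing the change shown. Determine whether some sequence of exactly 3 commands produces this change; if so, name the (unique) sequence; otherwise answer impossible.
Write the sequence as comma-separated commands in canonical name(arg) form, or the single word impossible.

key: running back(4) before move(1) would end elsewhere — order is forced
start: at (6,0), heading N
step 1 (move(1)): at (6,1), heading N
step 2 (turn(right)): at (6,1), heading E
step 3 (back(4)): at (2,1), heading E
no other 3-command option fits: unique.

move(1), turn(right), back(4)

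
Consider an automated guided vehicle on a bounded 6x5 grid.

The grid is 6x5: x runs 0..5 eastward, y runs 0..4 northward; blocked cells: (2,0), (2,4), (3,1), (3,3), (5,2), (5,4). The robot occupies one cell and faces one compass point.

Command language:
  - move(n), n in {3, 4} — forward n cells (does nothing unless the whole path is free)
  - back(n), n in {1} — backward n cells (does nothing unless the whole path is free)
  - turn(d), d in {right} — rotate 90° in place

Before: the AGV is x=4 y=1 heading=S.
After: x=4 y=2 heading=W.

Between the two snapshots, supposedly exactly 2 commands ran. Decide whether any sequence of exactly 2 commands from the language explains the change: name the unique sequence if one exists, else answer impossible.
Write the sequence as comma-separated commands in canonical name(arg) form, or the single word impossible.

back(1), turn(right)

key: cell and facing (now W) both changed — the 2 commands mix motion and turning
from: x=4 y=1 heading=S
t=1 back(1) ⇒ x=4 y=2 heading=S
t=2 turn(right) ⇒ x=4 y=2 heading=W
all 16 alternatives checked — unique.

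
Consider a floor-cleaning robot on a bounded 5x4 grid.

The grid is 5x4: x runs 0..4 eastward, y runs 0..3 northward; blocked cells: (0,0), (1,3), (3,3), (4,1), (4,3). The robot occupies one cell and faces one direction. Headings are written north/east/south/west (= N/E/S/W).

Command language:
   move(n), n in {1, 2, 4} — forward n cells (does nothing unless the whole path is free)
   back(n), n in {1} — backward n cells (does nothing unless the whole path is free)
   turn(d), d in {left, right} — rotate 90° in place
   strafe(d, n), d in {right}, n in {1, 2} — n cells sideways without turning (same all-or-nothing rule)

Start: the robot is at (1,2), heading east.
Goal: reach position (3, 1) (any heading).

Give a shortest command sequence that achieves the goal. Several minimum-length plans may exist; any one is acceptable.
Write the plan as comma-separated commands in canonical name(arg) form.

strafe(right, 1), move(2)

begin: at (1,2), heading east
t=1 strafe(right, 1) ⇒ at (1,1), heading east
t=2 move(2) ⇒ at (3,1), heading east
no 1-step plan works, so 2 is optimal.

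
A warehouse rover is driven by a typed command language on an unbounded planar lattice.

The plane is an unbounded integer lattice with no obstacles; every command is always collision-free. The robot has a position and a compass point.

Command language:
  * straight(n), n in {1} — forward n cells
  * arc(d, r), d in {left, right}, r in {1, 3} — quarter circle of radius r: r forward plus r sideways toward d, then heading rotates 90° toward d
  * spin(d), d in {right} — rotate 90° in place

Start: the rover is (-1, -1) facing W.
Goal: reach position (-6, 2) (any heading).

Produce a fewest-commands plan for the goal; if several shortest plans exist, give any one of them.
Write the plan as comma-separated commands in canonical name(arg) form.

initial: (-1, -1) facing W
t=1 straight(1) ⇒ (-2, -1) facing W
t=2 straight(1) ⇒ (-3, -1) facing W
t=3 arc(right, 3) ⇒ (-6, 2) facing N
minimal: 3 command(s), checked below 3.

straight(1), straight(1), arc(right, 3)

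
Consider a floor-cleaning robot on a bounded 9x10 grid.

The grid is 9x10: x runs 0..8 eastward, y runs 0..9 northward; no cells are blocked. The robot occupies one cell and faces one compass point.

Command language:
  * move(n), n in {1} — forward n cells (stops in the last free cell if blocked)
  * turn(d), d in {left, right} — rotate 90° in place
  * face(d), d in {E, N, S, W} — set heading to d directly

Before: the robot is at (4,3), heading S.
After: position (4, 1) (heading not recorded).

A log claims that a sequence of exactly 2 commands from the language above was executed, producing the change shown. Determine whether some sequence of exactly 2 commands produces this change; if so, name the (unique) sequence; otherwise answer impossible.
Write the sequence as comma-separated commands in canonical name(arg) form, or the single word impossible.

t0: at (4,3), heading S
step 1 (move(1)): at (4,2), heading S
step 2 (move(1)): at (4,1), heading S
uniquely the one of 49 2-step routes that fits.

move(1), move(1)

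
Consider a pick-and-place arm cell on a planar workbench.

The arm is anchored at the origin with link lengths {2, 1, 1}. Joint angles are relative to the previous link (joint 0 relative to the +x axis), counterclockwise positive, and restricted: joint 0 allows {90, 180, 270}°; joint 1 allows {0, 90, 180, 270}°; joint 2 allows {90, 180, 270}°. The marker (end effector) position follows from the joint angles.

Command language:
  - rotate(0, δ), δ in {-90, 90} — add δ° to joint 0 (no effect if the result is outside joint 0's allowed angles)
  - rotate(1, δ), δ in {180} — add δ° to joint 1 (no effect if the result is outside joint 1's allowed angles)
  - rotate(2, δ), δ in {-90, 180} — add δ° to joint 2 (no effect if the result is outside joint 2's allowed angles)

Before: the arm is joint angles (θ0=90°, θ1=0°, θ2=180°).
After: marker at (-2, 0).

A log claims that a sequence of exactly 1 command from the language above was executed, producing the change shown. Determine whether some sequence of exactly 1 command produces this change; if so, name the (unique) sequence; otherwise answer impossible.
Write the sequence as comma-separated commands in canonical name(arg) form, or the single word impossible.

t0: joint angles (θ0=90°, θ1=0°, θ2=180°)
step 1 (rotate(0, 90)): joint angles (θ0=180°, θ1=0°, θ2=180°)
uniquely the one of 5 1-step routes that fits.

rotate(0, 90)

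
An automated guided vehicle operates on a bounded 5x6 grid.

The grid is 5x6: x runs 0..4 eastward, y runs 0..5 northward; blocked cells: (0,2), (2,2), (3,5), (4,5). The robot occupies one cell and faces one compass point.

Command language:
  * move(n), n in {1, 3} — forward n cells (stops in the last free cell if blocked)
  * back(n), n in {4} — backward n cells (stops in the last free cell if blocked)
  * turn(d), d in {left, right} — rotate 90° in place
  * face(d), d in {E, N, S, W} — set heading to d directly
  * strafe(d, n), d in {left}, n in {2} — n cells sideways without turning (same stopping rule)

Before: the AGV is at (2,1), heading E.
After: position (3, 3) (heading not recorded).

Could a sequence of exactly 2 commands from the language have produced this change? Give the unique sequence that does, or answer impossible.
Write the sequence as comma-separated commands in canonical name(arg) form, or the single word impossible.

key: order matters: swapping move(1) and strafe(left, 2) lands elsewhere
initial: at (2,1), heading E
step 1 (move(1)): at (3,1), heading E
step 2 (strafe(left, 2)): at (3,3), heading E
uniquely the one of 100 2-step routes that fits.

move(1), strafe(left, 2)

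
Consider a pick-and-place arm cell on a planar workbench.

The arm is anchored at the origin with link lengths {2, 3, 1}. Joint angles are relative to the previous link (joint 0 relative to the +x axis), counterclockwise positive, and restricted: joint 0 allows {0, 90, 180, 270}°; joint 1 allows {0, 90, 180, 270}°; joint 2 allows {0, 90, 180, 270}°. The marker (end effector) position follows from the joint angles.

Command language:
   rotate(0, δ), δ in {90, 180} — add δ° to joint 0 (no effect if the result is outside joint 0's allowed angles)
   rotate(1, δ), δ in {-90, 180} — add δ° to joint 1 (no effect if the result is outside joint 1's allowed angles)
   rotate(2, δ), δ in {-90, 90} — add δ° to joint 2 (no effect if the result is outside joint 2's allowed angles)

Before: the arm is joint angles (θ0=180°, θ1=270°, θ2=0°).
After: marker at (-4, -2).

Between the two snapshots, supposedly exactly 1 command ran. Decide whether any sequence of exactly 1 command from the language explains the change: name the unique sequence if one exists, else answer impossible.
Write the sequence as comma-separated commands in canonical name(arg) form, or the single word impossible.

start: joint angles (θ0=180°, θ1=270°, θ2=0°)
[1] after rotate(0, 90): joint angles (θ0=270°, θ1=270°, θ2=0°)
uniquely the one of 6 1-step routes that fits.

rotate(0, 90)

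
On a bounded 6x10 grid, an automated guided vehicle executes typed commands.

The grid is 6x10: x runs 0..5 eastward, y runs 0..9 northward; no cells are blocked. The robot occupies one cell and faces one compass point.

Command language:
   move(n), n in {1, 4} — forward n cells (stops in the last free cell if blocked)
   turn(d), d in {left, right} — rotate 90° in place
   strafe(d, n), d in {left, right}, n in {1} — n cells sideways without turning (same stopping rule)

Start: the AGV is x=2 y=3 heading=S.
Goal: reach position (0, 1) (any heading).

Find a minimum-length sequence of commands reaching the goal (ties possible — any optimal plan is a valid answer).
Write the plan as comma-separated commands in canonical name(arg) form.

t0: x=2 y=3 heading=S
[1] after move(1): x=2 y=2 heading=S
[2] after move(1): x=2 y=1 heading=S
[3] after strafe(right, 1): x=1 y=1 heading=S
[4] after strafe(right, 1): x=0 y=1 heading=S
nothing shorter than 4 reaches the goal.

move(1), move(1), strafe(right, 1), strafe(right, 1)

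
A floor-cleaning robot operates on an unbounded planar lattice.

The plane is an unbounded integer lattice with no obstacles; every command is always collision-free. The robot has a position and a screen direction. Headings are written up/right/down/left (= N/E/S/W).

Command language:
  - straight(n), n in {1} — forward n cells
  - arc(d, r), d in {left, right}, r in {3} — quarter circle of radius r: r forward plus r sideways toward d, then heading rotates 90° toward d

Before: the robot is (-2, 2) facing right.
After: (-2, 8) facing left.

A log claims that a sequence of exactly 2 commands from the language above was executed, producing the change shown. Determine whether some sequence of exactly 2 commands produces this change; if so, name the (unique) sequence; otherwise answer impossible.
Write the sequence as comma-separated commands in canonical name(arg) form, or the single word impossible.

key: cell and facing (now W) both changed — the 2 commands mix motion and turning
start: (-2, 2) facing right
[1] after arc(left, 3): (1, 5) facing up
[2] after arc(left, 3): (-2, 8) facing left
no rival 2-sequence matches.

arc(left, 3), arc(left, 3)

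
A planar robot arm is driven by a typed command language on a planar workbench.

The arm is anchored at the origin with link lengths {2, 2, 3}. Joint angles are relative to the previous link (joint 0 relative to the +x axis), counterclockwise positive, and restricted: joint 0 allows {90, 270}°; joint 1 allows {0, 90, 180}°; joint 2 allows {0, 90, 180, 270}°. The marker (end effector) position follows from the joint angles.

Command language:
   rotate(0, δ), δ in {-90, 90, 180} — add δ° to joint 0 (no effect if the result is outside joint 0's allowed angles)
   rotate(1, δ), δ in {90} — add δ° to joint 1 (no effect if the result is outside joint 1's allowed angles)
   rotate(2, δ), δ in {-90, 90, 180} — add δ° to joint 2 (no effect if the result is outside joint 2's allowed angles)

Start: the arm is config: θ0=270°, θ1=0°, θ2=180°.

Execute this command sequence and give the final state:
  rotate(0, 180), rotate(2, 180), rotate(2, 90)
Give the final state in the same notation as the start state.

initial: config: θ0=270°, θ1=0°, θ2=180°
t=1 rotate(0, 180) ⇒ config: θ0=90°, θ1=0°, θ2=180°
t=2 rotate(2, 180) ⇒ config: θ0=90°, θ1=0°, θ2=0°
t=3 rotate(2, 90) ⇒ config: θ0=90°, θ1=0°, θ2=90°

config: θ0=90°, θ1=0°, θ2=90°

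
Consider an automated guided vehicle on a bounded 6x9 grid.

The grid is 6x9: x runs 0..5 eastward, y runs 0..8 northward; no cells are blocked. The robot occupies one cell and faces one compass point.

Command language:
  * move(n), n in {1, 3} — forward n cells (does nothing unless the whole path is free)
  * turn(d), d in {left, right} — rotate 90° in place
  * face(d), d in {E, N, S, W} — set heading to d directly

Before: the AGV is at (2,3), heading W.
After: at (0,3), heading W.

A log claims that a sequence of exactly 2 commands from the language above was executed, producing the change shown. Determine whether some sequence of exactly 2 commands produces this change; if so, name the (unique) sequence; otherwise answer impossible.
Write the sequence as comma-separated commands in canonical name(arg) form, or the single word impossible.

key: heading stays W — no command in the sequence turns
start: at (2,3), heading W
t=1 move(1) ⇒ at (1,3), heading W
t=2 move(1) ⇒ at (0,3), heading W
all 64 alternatives checked — unique.

move(1), move(1)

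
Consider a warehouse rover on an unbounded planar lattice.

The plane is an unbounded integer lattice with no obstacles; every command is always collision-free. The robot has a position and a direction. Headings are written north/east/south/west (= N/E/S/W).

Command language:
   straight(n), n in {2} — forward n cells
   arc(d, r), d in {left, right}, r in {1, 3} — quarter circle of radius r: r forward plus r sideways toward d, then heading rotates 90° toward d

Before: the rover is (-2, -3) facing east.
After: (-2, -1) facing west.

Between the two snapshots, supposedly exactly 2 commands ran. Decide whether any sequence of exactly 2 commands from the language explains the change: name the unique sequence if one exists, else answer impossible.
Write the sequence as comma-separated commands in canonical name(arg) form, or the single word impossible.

arc(left, 1), arc(left, 1)

key: position moved to (-2,-1) AND the heading swung to W — translation plus rotation needed
t0: (-2, -3) facing east
t=1 arc(left, 1) ⇒ (-1, -2) facing north
t=2 arc(left, 1) ⇒ (-2, -1) facing west
no other 2-command option fits: unique.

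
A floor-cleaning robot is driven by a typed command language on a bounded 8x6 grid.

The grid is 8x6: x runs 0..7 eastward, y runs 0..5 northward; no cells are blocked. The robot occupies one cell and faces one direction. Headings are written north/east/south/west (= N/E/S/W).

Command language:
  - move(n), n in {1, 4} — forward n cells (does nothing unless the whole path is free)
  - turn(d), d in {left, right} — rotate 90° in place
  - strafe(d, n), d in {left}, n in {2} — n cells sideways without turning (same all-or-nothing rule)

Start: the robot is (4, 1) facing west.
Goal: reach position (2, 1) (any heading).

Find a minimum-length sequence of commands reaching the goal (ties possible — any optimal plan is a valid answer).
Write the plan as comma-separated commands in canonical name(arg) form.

turn(right), strafe(left, 2)

initial: (4, 1) facing west
[1] after turn(right): (4, 1) facing north
[2] after strafe(left, 2): (2, 1) facing north
no 1-step plan works, so 2 is optimal.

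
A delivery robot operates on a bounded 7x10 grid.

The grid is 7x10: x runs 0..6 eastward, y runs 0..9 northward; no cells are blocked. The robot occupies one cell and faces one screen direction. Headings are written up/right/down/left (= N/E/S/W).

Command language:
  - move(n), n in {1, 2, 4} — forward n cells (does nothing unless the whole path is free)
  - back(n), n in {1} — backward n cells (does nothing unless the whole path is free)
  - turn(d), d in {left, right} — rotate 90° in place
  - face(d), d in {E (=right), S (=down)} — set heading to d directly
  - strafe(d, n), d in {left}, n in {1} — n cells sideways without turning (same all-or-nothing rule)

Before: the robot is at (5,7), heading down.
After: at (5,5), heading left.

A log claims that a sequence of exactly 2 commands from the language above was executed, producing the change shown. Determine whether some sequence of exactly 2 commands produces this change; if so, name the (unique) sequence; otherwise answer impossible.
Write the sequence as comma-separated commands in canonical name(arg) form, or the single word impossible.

key: cell and facing (now W) both changed — the 2 commands mix motion and turning
begin: at (5,7), heading down
t=1 move(2) ⇒ at (5,5), heading down
t=2 turn(right) ⇒ at (5,5), heading left
no rival 2-sequence matches.

move(2), turn(right)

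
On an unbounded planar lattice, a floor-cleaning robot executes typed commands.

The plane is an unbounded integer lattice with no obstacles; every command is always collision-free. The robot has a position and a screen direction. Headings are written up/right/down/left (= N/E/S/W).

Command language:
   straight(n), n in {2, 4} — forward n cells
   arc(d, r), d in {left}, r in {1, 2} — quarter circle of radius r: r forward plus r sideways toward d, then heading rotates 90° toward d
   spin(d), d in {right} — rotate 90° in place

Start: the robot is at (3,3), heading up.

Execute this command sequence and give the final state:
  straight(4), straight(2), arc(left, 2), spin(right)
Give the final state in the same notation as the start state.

start: at (3,3), heading up
t=1 straight(4) ⇒ at (3,7), heading up
t=2 straight(2) ⇒ at (3,9), heading up
t=3 arc(left, 2) ⇒ at (1,11), heading left
t=4 spin(right) ⇒ at (1,11), heading up

at (1,11), heading up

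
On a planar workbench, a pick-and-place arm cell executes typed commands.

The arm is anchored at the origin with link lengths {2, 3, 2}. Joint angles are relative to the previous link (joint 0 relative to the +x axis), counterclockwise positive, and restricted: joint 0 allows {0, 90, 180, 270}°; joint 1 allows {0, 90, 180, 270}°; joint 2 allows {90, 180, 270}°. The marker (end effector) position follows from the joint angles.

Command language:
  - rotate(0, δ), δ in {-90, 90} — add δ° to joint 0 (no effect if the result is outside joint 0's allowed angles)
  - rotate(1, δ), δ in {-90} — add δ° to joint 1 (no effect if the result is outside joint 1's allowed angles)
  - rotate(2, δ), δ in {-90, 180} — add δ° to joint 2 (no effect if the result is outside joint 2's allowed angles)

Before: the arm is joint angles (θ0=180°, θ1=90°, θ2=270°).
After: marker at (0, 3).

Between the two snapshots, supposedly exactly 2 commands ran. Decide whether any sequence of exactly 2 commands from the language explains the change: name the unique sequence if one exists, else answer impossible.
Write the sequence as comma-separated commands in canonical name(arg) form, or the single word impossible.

rotate(1, -90), rotate(1, -90)

t0: joint angles (θ0=180°, θ1=90°, θ2=270°)
[1] after rotate(1, -90): joint angles (θ0=180°, θ1=0°, θ2=270°)
[2] after rotate(1, -90): joint angles (θ0=180°, θ1=270°, θ2=270°)
uniquely the one of 25 2-step routes that fits.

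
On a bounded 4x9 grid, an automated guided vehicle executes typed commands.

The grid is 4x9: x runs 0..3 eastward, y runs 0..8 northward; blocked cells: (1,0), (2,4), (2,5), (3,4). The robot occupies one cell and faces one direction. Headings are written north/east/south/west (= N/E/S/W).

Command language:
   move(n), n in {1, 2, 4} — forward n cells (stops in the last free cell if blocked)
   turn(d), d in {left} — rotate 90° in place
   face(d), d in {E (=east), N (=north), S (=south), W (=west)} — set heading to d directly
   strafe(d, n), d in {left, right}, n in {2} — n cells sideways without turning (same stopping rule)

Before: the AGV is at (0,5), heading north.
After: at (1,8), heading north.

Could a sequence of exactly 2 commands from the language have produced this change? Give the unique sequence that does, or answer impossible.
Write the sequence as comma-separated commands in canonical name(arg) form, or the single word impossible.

key: strafe(right, 2) is stopped early by the blocked cell at (2,5)
t0: at (0,5), heading north
step 1 (strafe(right, 2)): at (1,5), heading north
step 2 (move(4)): at (1,8), heading north
all 100 alternatives checked — unique.

strafe(right, 2), move(4)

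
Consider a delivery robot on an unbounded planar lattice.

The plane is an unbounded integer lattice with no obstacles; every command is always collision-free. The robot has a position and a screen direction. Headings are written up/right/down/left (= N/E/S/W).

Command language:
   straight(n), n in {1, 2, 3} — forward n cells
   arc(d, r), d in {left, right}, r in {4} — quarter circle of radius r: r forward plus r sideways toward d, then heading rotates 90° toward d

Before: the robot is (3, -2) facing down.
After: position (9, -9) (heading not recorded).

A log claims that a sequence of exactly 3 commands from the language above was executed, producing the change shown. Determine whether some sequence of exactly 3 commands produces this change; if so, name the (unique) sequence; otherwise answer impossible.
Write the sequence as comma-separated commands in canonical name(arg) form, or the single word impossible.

key: order matters: swapping straight(3) and straight(2) lands elsewhere
from: (3, -2) facing down
1. straight(3) → (3, -5) facing down
2. arc(left, 4) → (7, -9) facing right
3. straight(2) → (9, -9) facing right
no other 3-command option fits: unique.

straight(3), arc(left, 4), straight(2)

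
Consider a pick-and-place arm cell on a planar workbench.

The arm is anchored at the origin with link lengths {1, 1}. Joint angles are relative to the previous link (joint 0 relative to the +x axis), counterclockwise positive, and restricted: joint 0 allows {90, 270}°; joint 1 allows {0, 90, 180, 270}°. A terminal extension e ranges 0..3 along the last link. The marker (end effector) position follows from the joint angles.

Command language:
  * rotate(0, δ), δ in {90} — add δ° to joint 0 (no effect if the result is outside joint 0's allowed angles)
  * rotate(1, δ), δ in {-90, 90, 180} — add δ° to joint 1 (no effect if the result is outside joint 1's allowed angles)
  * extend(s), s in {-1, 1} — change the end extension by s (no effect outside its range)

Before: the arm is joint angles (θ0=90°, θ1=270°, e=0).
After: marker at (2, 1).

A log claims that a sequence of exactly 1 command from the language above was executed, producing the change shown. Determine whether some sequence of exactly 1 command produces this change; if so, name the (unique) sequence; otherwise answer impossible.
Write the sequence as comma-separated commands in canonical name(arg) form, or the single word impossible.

initial: joint angles (θ0=90°, θ1=270°, e=0)
1. extend(1) → joint angles (θ0=90°, θ1=270°, e=1)
uniquely the one of 6 1-step routes that fits.

extend(1)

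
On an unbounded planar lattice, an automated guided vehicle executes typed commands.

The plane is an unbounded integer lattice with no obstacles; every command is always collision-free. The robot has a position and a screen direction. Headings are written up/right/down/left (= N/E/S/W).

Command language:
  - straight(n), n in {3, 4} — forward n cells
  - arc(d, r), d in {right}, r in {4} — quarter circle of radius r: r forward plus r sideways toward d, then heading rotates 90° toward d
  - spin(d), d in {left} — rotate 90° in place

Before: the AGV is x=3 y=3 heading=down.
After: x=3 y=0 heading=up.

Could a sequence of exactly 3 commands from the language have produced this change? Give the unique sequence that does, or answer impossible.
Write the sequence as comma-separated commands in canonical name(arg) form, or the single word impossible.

straight(3), spin(left), spin(left)

key: running spin(left) before straight(3) would end elsewhere — order is forced
start: x=3 y=3 heading=down
step 1 (straight(3)): x=3 y=0 heading=down
step 2 (spin(left)): x=3 y=0 heading=right
step 3 (spin(left)): x=3 y=0 heading=up
no rival 3-sequence matches.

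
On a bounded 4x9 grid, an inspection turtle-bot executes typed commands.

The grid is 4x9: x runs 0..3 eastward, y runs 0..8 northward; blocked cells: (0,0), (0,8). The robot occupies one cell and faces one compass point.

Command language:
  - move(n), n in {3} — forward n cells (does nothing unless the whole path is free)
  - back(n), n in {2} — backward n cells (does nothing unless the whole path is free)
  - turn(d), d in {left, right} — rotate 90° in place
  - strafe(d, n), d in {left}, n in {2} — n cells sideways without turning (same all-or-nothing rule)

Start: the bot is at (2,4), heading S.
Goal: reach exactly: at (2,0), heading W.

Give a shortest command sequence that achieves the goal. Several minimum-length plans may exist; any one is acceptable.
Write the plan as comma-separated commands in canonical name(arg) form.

start: at (2,4), heading S
[1] after turn(right): at (2,4), heading W
[2] after strafe(left, 2): at (2,2), heading W
[3] after strafe(left, 2): at (2,0), heading W
nothing shorter than 3 reaches the goal.

turn(right), strafe(left, 2), strafe(left, 2)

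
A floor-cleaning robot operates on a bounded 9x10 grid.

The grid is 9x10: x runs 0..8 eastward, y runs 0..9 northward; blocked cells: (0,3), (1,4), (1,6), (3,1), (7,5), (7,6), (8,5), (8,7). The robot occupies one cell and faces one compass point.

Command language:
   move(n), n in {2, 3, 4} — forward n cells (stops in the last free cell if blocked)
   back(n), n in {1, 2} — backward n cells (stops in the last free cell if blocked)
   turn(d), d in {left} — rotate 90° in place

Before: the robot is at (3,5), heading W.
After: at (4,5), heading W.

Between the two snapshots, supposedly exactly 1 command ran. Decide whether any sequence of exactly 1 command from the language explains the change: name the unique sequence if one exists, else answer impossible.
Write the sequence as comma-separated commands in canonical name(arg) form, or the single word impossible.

key: still facing W — the one step turns nothing
start: at (3,5), heading W
t=1 back(1) ⇒ at (4,5), heading W
no other 1-command option fits: unique.

back(1)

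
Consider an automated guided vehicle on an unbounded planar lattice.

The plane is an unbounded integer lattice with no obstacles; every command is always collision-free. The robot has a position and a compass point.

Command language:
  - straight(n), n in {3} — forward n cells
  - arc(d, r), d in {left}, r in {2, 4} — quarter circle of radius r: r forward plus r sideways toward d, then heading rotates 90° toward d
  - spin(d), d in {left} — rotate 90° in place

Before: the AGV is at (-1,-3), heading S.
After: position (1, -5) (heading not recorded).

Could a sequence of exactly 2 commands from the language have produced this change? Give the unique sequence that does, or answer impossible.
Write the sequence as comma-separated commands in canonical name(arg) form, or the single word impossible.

key: running spin(left) before arc(left, 2) would end elsewhere — order is forced
from: at (-1,-3), heading S
step 1 (arc(left, 2)): at (1,-5), heading E
step 2 (spin(left)): at (1,-5), heading N
no other 2-command option fits: unique.

arc(left, 2), spin(left)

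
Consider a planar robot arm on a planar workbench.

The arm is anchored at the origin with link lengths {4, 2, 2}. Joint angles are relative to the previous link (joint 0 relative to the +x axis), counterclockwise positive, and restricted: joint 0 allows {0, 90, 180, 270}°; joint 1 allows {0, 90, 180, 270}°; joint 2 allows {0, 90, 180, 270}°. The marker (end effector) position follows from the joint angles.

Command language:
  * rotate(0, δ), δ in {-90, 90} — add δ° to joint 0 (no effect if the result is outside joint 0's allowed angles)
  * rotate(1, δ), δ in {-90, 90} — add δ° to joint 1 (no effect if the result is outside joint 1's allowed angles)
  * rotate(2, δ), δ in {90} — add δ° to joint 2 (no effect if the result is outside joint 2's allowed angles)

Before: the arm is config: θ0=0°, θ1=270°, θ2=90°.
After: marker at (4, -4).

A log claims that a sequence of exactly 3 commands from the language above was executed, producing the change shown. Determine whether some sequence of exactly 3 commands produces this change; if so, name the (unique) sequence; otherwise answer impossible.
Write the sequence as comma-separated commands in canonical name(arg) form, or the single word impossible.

start: config: θ0=0°, θ1=270°, θ2=90°
[1] after rotate(2, 90): config: θ0=0°, θ1=270°, θ2=180°
[2] after rotate(2, 90): config: θ0=0°, θ1=270°, θ2=270°
[3] after rotate(2, 90): config: θ0=0°, θ1=270°, θ2=0°
uniquely the one of 125 3-step routes that fits.

rotate(2, 90), rotate(2, 90), rotate(2, 90)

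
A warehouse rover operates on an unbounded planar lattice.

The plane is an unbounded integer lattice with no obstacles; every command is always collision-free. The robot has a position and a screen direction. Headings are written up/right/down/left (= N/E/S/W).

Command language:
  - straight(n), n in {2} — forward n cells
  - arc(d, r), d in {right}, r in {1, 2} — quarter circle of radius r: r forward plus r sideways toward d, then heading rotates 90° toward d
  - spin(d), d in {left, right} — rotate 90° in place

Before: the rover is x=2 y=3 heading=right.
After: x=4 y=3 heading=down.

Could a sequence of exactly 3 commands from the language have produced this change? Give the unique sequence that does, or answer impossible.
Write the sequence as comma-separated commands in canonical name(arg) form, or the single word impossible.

spin(left), arc(right, 1), arc(right, 1)

key: cell and facing (now S) both changed — the 3 commands mix motion and turning
from: x=2 y=3 heading=right
[1] after spin(left): x=2 y=3 heading=up
[2] after arc(right, 1): x=3 y=4 heading=right
[3] after arc(right, 1): x=4 y=3 heading=down
uniquely the one of 125 3-step routes that fits.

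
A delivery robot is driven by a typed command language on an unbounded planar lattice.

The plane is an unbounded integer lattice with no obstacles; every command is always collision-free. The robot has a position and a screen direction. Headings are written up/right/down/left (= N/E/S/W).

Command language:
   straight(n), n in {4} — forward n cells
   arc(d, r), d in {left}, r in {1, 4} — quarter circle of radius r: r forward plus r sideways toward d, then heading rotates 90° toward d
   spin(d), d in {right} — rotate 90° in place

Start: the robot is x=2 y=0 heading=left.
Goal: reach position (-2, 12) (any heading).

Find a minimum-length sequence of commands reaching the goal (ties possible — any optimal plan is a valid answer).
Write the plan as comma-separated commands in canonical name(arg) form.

spin(right), straight(4), straight(4), arc(left, 4)

initial: x=2 y=0 heading=left
[1] after spin(right): x=2 y=0 heading=up
[2] after straight(4): x=2 y=4 heading=up
[3] after straight(4): x=2 y=8 heading=up
[4] after arc(left, 4): x=-2 y=12 heading=left
shorter routes all fall short; 4 is best.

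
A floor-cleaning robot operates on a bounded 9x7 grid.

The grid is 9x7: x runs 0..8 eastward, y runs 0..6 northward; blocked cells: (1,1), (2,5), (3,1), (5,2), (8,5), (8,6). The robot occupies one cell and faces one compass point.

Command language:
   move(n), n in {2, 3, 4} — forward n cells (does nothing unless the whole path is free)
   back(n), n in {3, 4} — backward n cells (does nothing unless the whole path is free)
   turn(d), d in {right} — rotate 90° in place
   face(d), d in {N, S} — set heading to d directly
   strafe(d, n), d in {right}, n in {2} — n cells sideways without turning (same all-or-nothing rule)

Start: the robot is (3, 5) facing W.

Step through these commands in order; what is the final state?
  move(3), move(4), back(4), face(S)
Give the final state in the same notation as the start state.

from: (3, 5) facing W
t=1 move(3) ⇒ (3, 5) facing W
t=2 move(4) ⇒ (3, 5) facing W
t=3 back(4) ⇒ (7, 5) facing W
t=4 face(S) ⇒ (7, 5) facing S

(7, 5) facing S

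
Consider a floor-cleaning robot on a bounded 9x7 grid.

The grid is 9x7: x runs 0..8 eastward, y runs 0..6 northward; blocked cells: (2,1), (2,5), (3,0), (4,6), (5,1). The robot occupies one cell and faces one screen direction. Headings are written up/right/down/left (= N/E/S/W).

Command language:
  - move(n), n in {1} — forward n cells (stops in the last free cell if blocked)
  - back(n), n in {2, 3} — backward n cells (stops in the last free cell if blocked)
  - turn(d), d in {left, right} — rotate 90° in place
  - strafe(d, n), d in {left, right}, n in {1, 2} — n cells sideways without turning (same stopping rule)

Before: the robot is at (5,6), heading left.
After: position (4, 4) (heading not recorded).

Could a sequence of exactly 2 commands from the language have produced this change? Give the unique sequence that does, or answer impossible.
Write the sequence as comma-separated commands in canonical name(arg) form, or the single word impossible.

strafe(left, 2), move(1)

key: order matters: swapping strafe(left, 2) and move(1) lands elsewhere
t0: at (5,6), heading left
1. strafe(left, 2) → at (5,4), heading left
2. move(1) → at (4,4), heading left
uniquely the one of 81 2-step routes that fits.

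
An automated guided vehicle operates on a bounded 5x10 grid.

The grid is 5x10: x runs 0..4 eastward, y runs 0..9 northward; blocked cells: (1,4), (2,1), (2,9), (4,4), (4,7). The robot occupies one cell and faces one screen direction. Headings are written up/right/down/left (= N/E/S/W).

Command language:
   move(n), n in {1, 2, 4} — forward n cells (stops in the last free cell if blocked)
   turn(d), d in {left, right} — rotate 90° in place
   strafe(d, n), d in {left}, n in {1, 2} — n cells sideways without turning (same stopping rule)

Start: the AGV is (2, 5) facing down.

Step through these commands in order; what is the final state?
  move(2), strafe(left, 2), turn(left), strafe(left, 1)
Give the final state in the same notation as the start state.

(4, 3) facing right

initial: (2, 5) facing down
t=1 move(2) ⇒ (2, 3) facing down
t=2 strafe(left, 2) ⇒ (4, 3) facing down
t=3 turn(left) ⇒ (4, 3) facing right
t=4 strafe(left, 1) ⇒ (4, 3) facing right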